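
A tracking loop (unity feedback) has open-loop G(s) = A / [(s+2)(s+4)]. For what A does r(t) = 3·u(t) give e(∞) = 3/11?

80

No free integrators in G(s): this is a type 0 system.
K_p = lim_{s→0} G(s) = A / (2·4) = 0.125·A.
e_ss = 3/(1 + K_p) = 3/11 ⇒ 1 + 0.125·A = 11 ⇒ A = 80.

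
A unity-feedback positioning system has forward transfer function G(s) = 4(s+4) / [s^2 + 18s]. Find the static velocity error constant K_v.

The denominator has no term below 18s — 1 pole at s=0, type 1.
K_v = lim_{s→0} s·G(s) = 4·4 / 18 = 8/9.

8/9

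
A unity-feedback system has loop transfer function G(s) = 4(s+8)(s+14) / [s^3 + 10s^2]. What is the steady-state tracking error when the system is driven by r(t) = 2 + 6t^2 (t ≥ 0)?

15/56

Factoring s^2 from the denominator leaves a polynomial with constant term 10, so the system is type 2. Treating each term separately:
  • 2: tracked with zero error.
  • 6t^2: e_ss = 12/K_a with K_a=44.8 → 15/56.
Total e_ss = 15/56.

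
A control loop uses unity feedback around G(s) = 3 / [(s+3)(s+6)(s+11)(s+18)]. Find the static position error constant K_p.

The open loop has no poles at the origin → type 0 system.
K_p = lim_{s→0} G(s) = 3 / (3·6·11·18) = 1/1188.

1/1188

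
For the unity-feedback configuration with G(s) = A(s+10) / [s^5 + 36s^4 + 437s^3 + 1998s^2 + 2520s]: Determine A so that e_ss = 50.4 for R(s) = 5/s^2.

The denominator has no term below 2520s — 1 pole at s=0, type 1.
K_v = lim_{s→0} s·G(s) = A·10 / 2520 = (1/252)·A.
e_ss = 5/K_v = 50.4 ⇒ K_v = 25/252 ⇒ A = (25/252)/(1/252) = 25.

25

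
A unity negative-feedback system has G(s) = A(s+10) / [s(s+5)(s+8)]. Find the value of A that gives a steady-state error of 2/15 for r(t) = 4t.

G(s) has one factor of s in the denominator, so the system is type 1.
K_v = lim_{s→0} s·G(s) = A·10 / (5·8) = 0.25·A.
e_ss = 4/K_v = 2/15 ⇒ K_v = 30 ⇒ A = 30/0.25 = 120.

120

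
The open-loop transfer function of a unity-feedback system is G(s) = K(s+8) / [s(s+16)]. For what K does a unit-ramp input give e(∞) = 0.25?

8

One free integrator in G(s): this is a type 1 system.
K_v = lim_{s→0} s·G(s) = K·8 / (16) = 0.5·K.
e_ss = 1/K_v = 0.25 ⇒ K_v = 4 ⇒ K = 4/0.5 = 8.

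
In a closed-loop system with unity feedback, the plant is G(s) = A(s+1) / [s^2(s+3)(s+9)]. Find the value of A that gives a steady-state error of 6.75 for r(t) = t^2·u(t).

8

Two free integrators in G(s): this is a type 2 system.
K_a = lim_{s→0} s^2·G(s) = A·1 / (3·9) = (1/27)·A.
e_ss = 2/K_a = 6.75 ⇒ K_a = 8/27 ⇒ A = (8/27)/(1/27) = 8.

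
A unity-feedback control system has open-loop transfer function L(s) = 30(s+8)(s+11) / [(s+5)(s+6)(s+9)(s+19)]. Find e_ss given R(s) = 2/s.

L(s) has no factors of s in the denominator, so the system is type 0.
K_p = lim_{s→0} L(s) = 30·8·11 / (5·6·9·19) = 88/171.
e_ss = 2/(1 + K_p) = 2/(259/171) = 342/259.

342/259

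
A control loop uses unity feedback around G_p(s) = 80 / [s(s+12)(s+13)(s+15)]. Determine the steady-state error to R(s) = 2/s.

0

The open loop has one pole at the origin → type 1 system.
A type-1 system has K_p = ∞, so it tracks a step input with zero steady-state error.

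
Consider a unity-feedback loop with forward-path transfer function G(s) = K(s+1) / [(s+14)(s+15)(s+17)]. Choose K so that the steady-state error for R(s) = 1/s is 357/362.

The open loop has no poles at the origin → type 0 system.
K_p = lim_{s→0} G(s) = K·1 / (14·15·17) = (1/3570)·K.
e_ss = 1/(1 + K_p) = 357/362 ⇒ 1 + (1/3570)·K = 362/357 ⇒ K = 50.

50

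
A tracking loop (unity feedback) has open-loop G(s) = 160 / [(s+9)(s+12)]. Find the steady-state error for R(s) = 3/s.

The open loop has no poles at the origin → type 0 system.
K_p = lim_{s→0} G(s) = 160 / (9·12) = 40/27.
e_ss = 3/(1 + K_p) = 3/(67/27) = 81/67.

81/67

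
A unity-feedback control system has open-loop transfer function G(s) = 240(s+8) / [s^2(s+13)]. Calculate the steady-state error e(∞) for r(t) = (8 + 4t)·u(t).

System type = 2 (two poles at s=0). Treating each term separately:
  • 8: tracked with zero error.
  • 4t: tracked with zero error.
Total e_ss = 0.

0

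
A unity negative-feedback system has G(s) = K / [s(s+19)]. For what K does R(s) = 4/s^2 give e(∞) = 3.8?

One free integrator in G(s): this is a type 1 system.
K_v = lim_{s→0} s·G(s) = K / (19) = (1/19)·K.
e_ss = 4/K_v = 3.8 ⇒ K_v = 20/19 ⇒ K = (20/19)/(1/19) = 20.

20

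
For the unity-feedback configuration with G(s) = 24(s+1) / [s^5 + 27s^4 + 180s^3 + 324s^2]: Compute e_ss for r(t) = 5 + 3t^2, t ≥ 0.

81

Lowest-order denominator term is 324s^2, so the open loop has 2 poles at the origin → type 2 system. By superposition:
  • 5: tracked with zero error.
  • 3t^2: e_ss = 6/K_a with K_a=2/27 → 81.
Total e_ss = 81.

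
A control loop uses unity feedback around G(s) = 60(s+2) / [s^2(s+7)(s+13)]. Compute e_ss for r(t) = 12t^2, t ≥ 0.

18.2

The open loop has two poles at the origin → type 2 system.
K_a = lim_{s→0} s^2·G(s) = 60·2 / (7·13) = 120/91.
r(t) = 12t^2 gives R(s) = 24/s^3.
e_ss = 24/K_a = 24/(120/91) = 18.2.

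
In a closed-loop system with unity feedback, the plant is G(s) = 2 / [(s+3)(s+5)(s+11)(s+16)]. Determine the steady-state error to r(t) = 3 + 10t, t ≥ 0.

System type = 0 (no poles at s=0). By superposition:
  • 3: e_ss = 3/(1+K_p) with K_p=1/1320 → 3960/1321.
  • 10t: a type-0 system cannot track it, e_ss → ∞.
The unbounded component dominates.

infinity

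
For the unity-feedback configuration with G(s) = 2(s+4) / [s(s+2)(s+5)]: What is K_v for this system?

The open loop has one pole at the origin → type 1 system.
K_v = lim_{s→0} s·G(s) = 2·4 / (2·5) = 0.8.

0.8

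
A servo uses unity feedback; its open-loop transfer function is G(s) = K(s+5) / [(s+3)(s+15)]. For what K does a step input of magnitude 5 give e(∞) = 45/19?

10

No free integrators in G(s): this is a type 0 system.
K_p = lim_{s→0} G(s) = K·5 / (3·15) = (1/9)·K.
e_ss = 5/(1 + K_p) = 45/19 ⇒ 1 + (1/9)·K = 19/9 ⇒ K = 10.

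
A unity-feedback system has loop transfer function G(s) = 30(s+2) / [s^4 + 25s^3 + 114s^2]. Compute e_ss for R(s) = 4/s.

Lowest-order denominator term is 114s^2, so the open loop has 2 poles at the origin → type 2 system.
K_p = ∞ for a type-2 system; e_ss to a step is zero.

0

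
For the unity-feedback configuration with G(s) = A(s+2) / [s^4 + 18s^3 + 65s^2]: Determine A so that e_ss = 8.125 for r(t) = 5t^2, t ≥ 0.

The denominator has no term below 65s^2 — 2 poles at s=0, type 2.
K_a = lim_{s→0} s^2·G(s) = A·2 / 65 = (2/65)·A.
e_ss = 10/K_a = 8.125 ⇒ K_a = 16/13 ⇒ A = (16/13)/(2/65) = 40.

40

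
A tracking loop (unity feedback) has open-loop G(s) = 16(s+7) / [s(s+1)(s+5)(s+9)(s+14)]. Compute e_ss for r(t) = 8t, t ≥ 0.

One free integrator in G(s): this is a type 1 system.
K_v = lim_{s→0} s·G(s) = 16·7 / (1·5·9·14) = 8/45.
e_ss = 8/K_v = 8/(8/45) = 45.

45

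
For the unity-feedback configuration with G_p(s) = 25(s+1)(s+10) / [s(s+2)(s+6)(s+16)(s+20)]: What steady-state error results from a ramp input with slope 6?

G_p(s) has one factor of s in the denominator, so the system is type 1.
K_v = lim_{s→0} s·G_p(s) = 25·1·10 / (2·6·16·20) = 25/384.
e_ss = 6/K_v = 6/(25/384) = 92.16.

92.16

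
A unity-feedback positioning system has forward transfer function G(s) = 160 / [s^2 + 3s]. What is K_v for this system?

160/3

Factoring s from the denominator leaves a polynomial with constant term 3, so the system is type 1.
K_v = lim_{s→0} s·G(s) = 160 / 3 = 160/3.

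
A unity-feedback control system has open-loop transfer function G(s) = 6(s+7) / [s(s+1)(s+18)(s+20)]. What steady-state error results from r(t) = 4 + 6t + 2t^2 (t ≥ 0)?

infinity

System type = 1 (one pole at s=0). Treating each term separately:
  • 4: tracked with zero error.
  • 6t: e_ss = 6/K_v with K_v=7/60 → 360/7.
  • 2t^2: a type-1 system cannot track it, e_ss → ∞.
The unbounded component dominates.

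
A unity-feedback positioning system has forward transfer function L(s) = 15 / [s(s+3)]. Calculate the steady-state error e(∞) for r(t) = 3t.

One free integrator in L(s): this is a type 1 system.
K_v = lim_{s→0} s·L(s) = 15 / (3) = 5.
e_ss = 3/K_v = 3/5 = 0.6.

0.6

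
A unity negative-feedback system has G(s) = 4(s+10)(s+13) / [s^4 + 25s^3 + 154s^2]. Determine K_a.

260/77

Factoring s^2 from the denominator leaves a polynomial with constant term 154, so the system is type 2.
K_a = lim_{s→0} s^2·G(s) = 4·10·13 / 154 = 260/77.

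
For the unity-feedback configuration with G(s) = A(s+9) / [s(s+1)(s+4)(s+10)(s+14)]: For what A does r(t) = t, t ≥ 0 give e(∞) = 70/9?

The open loop has one pole at the origin → type 1 system.
K_v = lim_{s→0} s·G(s) = A·9 / (1·4·10·14) = (9/560)·A.
e_ss = 1/K_v = 70/9 ⇒ K_v = 9/70 ⇒ A = (9/70)/(9/560) = 8.

8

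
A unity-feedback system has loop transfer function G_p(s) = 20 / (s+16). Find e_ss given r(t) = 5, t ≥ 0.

G_p(s) has no factors of s in the denominator, so the system is type 0.
K_p = lim_{s→0} G_p(s) = 20 / (16) = 1.25.
e_ss = 5/(1 + K_p) = 5/2.25 = 20/9.

20/9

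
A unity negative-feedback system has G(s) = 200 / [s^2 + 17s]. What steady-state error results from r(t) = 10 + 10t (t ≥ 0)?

Lowest-order denominator term is 17s, so the open loop has 1 pole at the origin → type 1 system. Treating each term separately:
  • 10: tracked with zero error.
  • 10t: e_ss = 10/K_v with K_v=200/17 → 0.85.
Total e_ss = 0.85.

0.85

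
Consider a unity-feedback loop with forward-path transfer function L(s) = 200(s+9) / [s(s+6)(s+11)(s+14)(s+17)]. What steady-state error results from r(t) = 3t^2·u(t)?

infinity

System type = 1 (one pole at s=0).
For a type-1 system K_a = 0, so e_ss to a parabolic input is unbounded.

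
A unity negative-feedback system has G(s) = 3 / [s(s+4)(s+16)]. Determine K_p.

K_p = lim_{s→0} G(s); with 1 pole at the origin the limit diverges, so K_p = ∞.

infinity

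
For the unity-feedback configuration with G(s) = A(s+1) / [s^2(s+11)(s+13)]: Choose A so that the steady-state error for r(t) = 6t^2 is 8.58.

System type = 2 (two poles at s=0).
K_a = lim_{s→0} s^2·G(s) = A·1 / (11·13) = (1/143)·A.
e_ss = 12/K_a = 8.58 ⇒ K_a = 200/143 ⇒ A = (200/143)/(1/143) = 200.

200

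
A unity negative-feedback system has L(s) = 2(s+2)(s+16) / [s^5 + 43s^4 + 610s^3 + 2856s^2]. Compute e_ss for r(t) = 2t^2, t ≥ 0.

178.5

The denominator has no term below 2856s^2 — 2 poles at s=0, type 2.
K_a = lim_{s→0} s^2·L(s) = 2·2·16 / 2856 = 8/357.
r(t) = 2t^2 gives R(s) = 4/s^3.
e_ss = 4/K_a = 4/(8/357) = 178.5.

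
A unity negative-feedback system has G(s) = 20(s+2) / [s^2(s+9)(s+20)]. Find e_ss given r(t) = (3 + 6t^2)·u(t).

System type = 2 (two poles at s=0). By superposition:
  • 3: tracked with zero error.
  • 6t^2: e_ss = 12/K_a with K_a=2/9 → 54.
Total e_ss = 54.

54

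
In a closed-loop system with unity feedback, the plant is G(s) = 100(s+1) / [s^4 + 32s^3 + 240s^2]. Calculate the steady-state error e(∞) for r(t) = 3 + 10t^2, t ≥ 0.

48

Factoring s^2 from the denominator leaves a polynomial with constant term 240, so the system is type 2. Treating each term separately:
  • 3: tracked with zero error.
  • 10t^2: e_ss = 20/K_a with K_a=5/12 → 48.
Total e_ss = 48.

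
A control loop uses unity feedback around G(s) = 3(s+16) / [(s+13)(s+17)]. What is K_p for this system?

System type = 0 (no poles at s=0).
K_p = lim_{s→0} G(s) = 3·16 / (13·17) = 48/221.

48/221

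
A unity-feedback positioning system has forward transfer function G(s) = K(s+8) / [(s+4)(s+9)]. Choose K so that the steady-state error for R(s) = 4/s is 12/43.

60

System type = 0 (no poles at s=0).
K_p = lim_{s→0} G(s) = K·8 / (4·9) = (2/9)·K.
e_ss = 4/(1 + K_p) = 12/43 ⇒ 1 + (2/9)·K = 43/3 ⇒ K = 60.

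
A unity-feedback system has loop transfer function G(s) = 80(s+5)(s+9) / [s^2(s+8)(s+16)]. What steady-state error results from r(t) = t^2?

16/225

Two free integrators in G(s): this is a type 2 system.
K_a = lim_{s→0} s^2·G(s) = 80·5·9 / (8·16) = 28.125.
r(t) = t^2 gives R(s) = 2/s^3.
e_ss = 2/K_a = 2/28.125 = 16/225.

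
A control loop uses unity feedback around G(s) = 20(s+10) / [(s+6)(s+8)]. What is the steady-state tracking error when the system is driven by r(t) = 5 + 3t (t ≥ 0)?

No free integrators in G(s): this is a type 0 system. Taking each input component in turn:
  • 5: e_ss = 5/(1+K_p) with K_p=25/6 → 30/31.
  • 3t: a type-0 system cannot track it, e_ss → ∞.
The unbounded component dominates.

infinity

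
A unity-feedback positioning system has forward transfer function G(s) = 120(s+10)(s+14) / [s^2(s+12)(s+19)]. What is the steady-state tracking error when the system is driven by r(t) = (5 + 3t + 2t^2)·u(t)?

System type = 2 (two poles at s=0). By superposition:
  • 5: tracked with zero error.
  • 3t: tracked with zero error.
  • 2t^2: e_ss = 4/K_a with K_a=1400/19 → 19/350.
Total e_ss = 19/350.

19/350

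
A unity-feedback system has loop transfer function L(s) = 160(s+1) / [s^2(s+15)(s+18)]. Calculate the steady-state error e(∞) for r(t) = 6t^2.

20.25

The open loop has two poles at the origin → type 2 system.
K_a = lim_{s→0} s^2·L(s) = 160·1 / (15·18) = 16/27.
r(t) = 6t^2 gives R(s) = 12/s^3.
e_ss = 12/K_a = 12/(16/27) = 20.25.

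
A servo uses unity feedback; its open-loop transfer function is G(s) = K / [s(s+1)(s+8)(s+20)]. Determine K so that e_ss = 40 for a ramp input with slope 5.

The open loop has one pole at the origin → type 1 system.
K_v = lim_{s→0} s·G(s) = K / (1·8·20) = (1/160)·K.
e_ss = 5/K_v = 40 ⇒ K_v = 0.125 ⇒ K = 0.125/(1/160) = 20.

20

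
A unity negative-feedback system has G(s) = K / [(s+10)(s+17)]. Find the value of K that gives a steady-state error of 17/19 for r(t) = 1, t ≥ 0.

No free integrators in G(s): this is a type 0 system.
K_p = lim_{s→0} G(s) = K / (10·17) = (1/170)·K.
e_ss = 1/(1 + K_p) = 17/19 ⇒ 1 + (1/170)·K = 19/17 ⇒ K = 20.

20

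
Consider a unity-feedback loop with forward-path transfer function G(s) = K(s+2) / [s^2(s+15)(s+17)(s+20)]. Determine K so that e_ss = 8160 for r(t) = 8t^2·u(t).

System type = 2 (two poles at s=0).
K_a = lim_{s→0} s^2·G(s) = K·2 / (15·17·20) = (1/2550)·K.
e_ss = 16/K_a = 8160 ⇒ K_a = 1/510 ⇒ K = (1/510)/(1/2550) = 5.

5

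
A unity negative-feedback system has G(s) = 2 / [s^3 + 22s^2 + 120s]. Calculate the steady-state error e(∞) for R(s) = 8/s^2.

480

Factoring s from the denominator leaves a polynomial with constant term 120, so the system is type 1.
K_v = lim_{s→0} s·G(s) = 2 / 120 = 1/60.
e_ss = 8/K_v = 8/(1/60) = 480.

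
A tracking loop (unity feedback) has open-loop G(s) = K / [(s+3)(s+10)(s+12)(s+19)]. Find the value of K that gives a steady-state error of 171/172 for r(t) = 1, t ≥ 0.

The open loop has no poles at the origin → type 0 system.
K_p = lim_{s→0} G(s) = K / (3·10·12·19) = (1/6840)·K.
e_ss = 1/(1 + K_p) = 171/172 ⇒ 1 + (1/6840)·K = 172/171 ⇒ K = 40.

40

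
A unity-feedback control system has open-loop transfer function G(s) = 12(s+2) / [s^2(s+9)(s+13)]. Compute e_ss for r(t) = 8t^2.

G(s) has two factors of s in the denominator, so the system is type 2.
K_a = lim_{s→0} s^2·G(s) = 12·2 / (9·13) = 8/39.
r(t) = 8t^2 gives R(s) = 16/s^3.
e_ss = 16/K_a = 16/(8/39) = 78.

78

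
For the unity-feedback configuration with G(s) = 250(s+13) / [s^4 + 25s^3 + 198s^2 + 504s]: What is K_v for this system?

1625/252

Factoring s from the denominator leaves a polynomial with constant term 504, so the system is type 1.
K_v = lim_{s→0} s·G(s) = 250·13 / 504 = 1625/252.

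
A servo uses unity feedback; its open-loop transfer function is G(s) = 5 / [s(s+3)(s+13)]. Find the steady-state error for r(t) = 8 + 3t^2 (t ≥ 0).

System type = 1 (one pole at s=0). Taking each input component in turn:
  • 8: tracked with zero error.
  • 3t^2: a type-1 system cannot track it, e_ss → ∞.
The unbounded component dominates.

infinity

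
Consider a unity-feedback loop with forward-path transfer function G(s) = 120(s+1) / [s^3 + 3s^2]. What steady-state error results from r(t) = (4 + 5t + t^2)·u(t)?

0.05

The denominator has no term below 3s^2 — 2 poles at s=0, type 2. By superposition:
  • 4: tracked with zero error.
  • 5t: tracked with zero error.
  • t^2: e_ss = 2/K_a with K_a=40 → 0.05.
Total e_ss = 0.05.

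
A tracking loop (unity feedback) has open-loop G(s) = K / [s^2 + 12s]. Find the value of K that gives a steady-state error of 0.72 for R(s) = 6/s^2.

Factoring s from the denominator leaves a polynomial with constant term 12, so the system is type 1.
K_v = lim_{s→0} s·G(s) = K / 12 = (1/12)·K.
e_ss = 6/K_v = 0.72 ⇒ K_v = 25/3 ⇒ K = (25/3)/(1/12) = 100.

100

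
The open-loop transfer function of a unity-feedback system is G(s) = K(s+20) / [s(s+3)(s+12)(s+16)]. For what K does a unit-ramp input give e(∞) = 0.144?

200

One free integrator in G(s): this is a type 1 system.
K_v = lim_{s→0} s·G(s) = K·20 / (3·12·16) = (5/144)·K.
e_ss = 1/K_v = 0.144 ⇒ K_v = 125/18 ⇒ K = (125/18)/(5/144) = 200.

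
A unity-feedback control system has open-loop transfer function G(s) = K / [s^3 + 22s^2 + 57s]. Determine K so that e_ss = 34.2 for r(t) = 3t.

The denominator has no term below 57s — 1 pole at s=0, type 1.
K_v = lim_{s→0} s·G(s) = K / 57 = (1/57)·K.
e_ss = 3/K_v = 34.2 ⇒ K_v = 5/57 ⇒ K = (5/57)/(1/57) = 5.

5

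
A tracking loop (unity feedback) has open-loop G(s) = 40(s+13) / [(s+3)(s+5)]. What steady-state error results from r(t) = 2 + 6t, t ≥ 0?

G(s) has no factors of s in the denominator, so the system is type 0. Taking each input component in turn:
  • 2: e_ss = 2/(1+K_p) with K_p=104/3 → 6/107.
  • 6t: a type-0 system cannot track it, e_ss → ∞.
The unbounded component dominates.

infinity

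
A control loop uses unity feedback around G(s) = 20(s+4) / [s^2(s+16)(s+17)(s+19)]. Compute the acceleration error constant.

The open loop has two poles at the origin → type 2 system.
K_a = lim_{s→0} s^2·G(s) = 20·4 / (16·17·19) = 5/323.

5/323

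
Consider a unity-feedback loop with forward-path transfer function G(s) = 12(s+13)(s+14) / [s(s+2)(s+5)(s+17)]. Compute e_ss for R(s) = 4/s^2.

G(s) has one factor of s in the denominator, so the system is type 1.
K_v = lim_{s→0} s·G(s) = 12·13·14 / (2·5·17) = 1092/85.
e_ss = 4/K_v = 4/(1092/85) = 85/273.

85/273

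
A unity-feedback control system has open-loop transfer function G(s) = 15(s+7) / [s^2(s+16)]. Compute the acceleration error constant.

System type = 2 (two poles at s=0).
K_a = lim_{s→0} s^2·G(s) = 15·7 / (16) = 6.5625.

6.5625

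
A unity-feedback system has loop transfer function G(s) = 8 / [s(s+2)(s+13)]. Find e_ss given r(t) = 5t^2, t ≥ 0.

One free integrator in G(s): this is a type 1 system.
K_a = lim_{s→0} s^2·G(s) = 0; the steady-state error to this parabolic input grows without bound.

infinity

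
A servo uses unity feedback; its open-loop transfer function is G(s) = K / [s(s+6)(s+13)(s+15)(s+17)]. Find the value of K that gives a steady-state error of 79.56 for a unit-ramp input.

250

One free integrator in G(s): this is a type 1 system.
K_v = lim_{s→0} s·G(s) = K / (6·13·15·17) = (1/19890)·K.
e_ss = 1/K_v = 79.56 ⇒ K_v = 25/1989 ⇒ K = (25/1989)/(1/19890) = 250.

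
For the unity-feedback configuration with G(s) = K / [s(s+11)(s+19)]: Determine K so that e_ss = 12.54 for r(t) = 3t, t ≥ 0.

One free integrator in G(s): this is a type 1 system.
K_v = lim_{s→0} s·G(s) = K / (11·19) = (1/209)·K.
e_ss = 3/K_v = 12.54 ⇒ K_v = 50/209 ⇒ K = (50/209)/(1/209) = 50.

50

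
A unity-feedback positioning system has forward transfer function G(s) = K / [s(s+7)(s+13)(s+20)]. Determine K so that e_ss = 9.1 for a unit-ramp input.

System type = 1 (one pole at s=0).
K_v = lim_{s→0} s·G(s) = K / (7·13·20) = (1/1820)·K.
e_ss = 1/K_v = 9.1 ⇒ K_v = 10/91 ⇒ K = (10/91)/(1/1820) = 200.

200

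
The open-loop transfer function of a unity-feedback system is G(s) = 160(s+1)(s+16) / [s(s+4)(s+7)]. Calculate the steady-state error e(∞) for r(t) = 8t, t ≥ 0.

0.0875

System type = 1 (one pole at s=0).
K_v = lim_{s→0} s·G(s) = 160·1·16 / (4·7) = 640/7.
e_ss = 8/K_v = 8/(640/7) = 0.0875.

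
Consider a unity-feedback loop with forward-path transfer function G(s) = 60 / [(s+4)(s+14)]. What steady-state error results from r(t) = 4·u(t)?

No free integrators in G(s): this is a type 0 system.
K_p = lim_{s→0} G(s) = 60 / (4·14) = 15/14.
e_ss = 4/(1 + K_p) = 4/(29/14) = 56/29.

56/29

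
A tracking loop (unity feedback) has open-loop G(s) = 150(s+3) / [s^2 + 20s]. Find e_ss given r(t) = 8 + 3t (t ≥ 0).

Factoring s from the denominator leaves a polynomial with constant term 20, so the system is type 1. Taking each input component in turn:
  • 8: tracked with zero error.
  • 3t: e_ss = 3/K_v with K_v=22.5 → 2/15.
Total e_ss = 2/15.

2/15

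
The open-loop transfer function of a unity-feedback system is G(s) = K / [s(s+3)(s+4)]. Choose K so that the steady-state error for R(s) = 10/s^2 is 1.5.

G(s) has one factor of s in the denominator, so the system is type 1.
K_v = lim_{s→0} s·G(s) = K / (3·4) = (1/12)·K.
e_ss = 10/K_v = 1.5 ⇒ K_v = 20/3 ⇒ K = (20/3)/(1/12) = 80.

80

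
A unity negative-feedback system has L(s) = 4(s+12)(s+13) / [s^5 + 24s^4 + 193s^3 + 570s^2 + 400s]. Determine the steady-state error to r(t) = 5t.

The denominator has no term below 400s — 1 pole at s=0, type 1.
K_v = lim_{s→0} s·L(s) = 4·12·13 / 400 = 1.56.
e_ss = 5/K_v = 5/1.56 = 125/39.

125/39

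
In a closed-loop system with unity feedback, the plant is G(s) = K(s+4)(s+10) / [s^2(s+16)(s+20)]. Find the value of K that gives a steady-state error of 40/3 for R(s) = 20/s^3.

12

Two free integrators in G(s): this is a type 2 system.
K_a = lim_{s→0} s^2·G(s) = K·4·10 / (16·20) = 0.125·K.
e_ss = 20/K_a = 40/3 ⇒ K_a = 1.5 ⇒ K = 1.5/0.125 = 12.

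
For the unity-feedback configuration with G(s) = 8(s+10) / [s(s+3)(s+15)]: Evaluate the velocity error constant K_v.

16/9

System type = 1 (one pole at s=0).
K_v = lim_{s→0} s·G(s) = 8·10 / (3·15) = 16/9.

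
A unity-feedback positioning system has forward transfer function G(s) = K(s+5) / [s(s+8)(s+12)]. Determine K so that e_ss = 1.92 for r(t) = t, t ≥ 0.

The open loop has one pole at the origin → type 1 system.
K_v = lim_{s→0} s·G(s) = K·5 / (8·12) = (5/96)·K.
e_ss = 1/K_v = 1.92 ⇒ K_v = 25/48 ⇒ K = (25/48)/(5/96) = 10.

10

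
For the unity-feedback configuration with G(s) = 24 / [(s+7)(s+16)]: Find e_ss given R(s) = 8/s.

System type = 0 (no poles at s=0).
K_p = lim_{s→0} G(s) = 24 / (7·16) = 3/14.
e_ss = 8/(1 + K_p) = 8/(17/14) = 112/17.

112/17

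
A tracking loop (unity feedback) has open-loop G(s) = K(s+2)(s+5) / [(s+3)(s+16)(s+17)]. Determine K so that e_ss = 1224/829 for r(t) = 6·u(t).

System type = 0 (no poles at s=0).
K_p = lim_{s→0} G(s) = K·2·5 / (3·16·17) = (5/408)·K.
e_ss = 6/(1 + K_p) = 1224/829 ⇒ 1 + (5/408)·K = 829/204 ⇒ K = 250.

250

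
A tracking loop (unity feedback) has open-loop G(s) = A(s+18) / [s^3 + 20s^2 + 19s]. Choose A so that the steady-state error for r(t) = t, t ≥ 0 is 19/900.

50

Factoring s from the denominator leaves a polynomial with constant term 19, so the system is type 1.
K_v = lim_{s→0} s·G(s) = A·18 / 19 = (18/19)·A.
e_ss = 1/K_v = 19/900 ⇒ K_v = 900/19 ⇒ A = (900/19)/(18/19) = 50.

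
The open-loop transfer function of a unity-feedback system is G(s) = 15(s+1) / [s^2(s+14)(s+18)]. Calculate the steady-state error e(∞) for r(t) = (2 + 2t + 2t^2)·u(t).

G(s) has two factors of s in the denominator, so the system is type 2. Treating each term separately:
  • 2: tracked with zero error.
  • 2t: tracked with zero error.
  • 2t^2: e_ss = 4/K_a with K_a=5/84 → 67.2.
Total e_ss = 67.2.

67.2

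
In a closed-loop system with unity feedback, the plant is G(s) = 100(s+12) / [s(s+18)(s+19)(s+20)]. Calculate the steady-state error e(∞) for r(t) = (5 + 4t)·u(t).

22.8

One free integrator in G(s): this is a type 1 system. Treating each term separately:
  • 5: tracked with zero error.
  • 4t: e_ss = 4/K_v with K_v=10/57 → 22.8.
Total e_ss = 22.8.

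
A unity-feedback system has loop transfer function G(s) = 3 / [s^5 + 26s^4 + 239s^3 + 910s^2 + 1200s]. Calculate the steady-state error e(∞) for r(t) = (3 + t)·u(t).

400

Lowest-order denominator term is 1200s, so the open loop has 1 pole at the origin → type 1 system. Taking each input component in turn:
  • 3: tracked with zero error.
  • t: e_ss = 1/K_v with K_v=0.0025 → 400.
Total e_ss = 400.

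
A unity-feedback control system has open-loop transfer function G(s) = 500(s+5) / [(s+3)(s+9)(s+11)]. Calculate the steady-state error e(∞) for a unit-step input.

System type = 0 (no poles at s=0).
K_p = lim_{s→0} G(s) = 500·5 / (3·9·11) = 2500/297.
e_ss = 1/(1 + K_p) = 1/(2797/297) = 297/2797.

297/2797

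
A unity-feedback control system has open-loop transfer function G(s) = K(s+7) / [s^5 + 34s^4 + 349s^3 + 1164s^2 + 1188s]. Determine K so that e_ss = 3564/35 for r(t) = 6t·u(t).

The denominator has no term below 1188s — 1 pole at s=0, type 1.
K_v = lim_{s→0} s·G(s) = K·7 / 1188 = (7/1188)·K.
e_ss = 6/K_v = 3564/35 ⇒ K_v = 35/594 ⇒ K = (35/594)/(7/1188) = 10.

10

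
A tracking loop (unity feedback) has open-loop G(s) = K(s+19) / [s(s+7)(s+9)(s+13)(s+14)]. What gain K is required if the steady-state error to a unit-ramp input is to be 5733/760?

80

G(s) has one factor of s in the denominator, so the system is type 1.
K_v = lim_{s→0} s·G(s) = K·19 / (7·9·13·14) = (19/11466)·K.
e_ss = 1/K_v = 5733/760 ⇒ K_v = 760/5733 ⇒ K = (760/5733)/(19/11466) = 80.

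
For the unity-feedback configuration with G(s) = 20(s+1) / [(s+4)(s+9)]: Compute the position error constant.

5/9

The open loop has no poles at the origin → type 0 system.
K_p = lim_{s→0} G(s) = 20·1 / (4·9) = 5/9.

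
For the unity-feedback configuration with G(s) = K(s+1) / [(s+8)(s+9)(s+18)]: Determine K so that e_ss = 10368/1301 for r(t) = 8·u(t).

No free integrators in G(s): this is a type 0 system.
K_p = lim_{s→0} G(s) = K·1 / (8·9·18) = (1/1296)·K.
e_ss = 8/(1 + K_p) = 10368/1301 ⇒ 1 + (1/1296)·K = 1301/1296 ⇒ K = 5.

5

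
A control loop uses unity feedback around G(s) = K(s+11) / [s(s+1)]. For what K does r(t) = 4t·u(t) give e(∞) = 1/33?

G(s) has one factor of s in the denominator, so the system is type 1.
K_v = lim_{s→0} s·G(s) = K·11 / (1) = 11·K.
e_ss = 4/K_v = 1/33 ⇒ K_v = 132 ⇒ K = 132/11 = 12.

12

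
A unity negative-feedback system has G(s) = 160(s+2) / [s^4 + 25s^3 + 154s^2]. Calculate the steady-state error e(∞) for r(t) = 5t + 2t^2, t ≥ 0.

Factoring s^2 from the denominator leaves a polynomial with constant term 154, so the system is type 2. Treating each term separately:
  • 5t: tracked with zero error.
  • 2t^2: e_ss = 4/K_a with K_a=160/77 → 1.925.
Total e_ss = 1.925.

1.925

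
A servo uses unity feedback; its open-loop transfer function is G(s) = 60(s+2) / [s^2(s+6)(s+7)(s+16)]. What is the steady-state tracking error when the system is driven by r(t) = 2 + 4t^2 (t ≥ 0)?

System type = 2 (two poles at s=0). By superposition:
  • 2: tracked with zero error.
  • 4t^2: e_ss = 8/K_a with K_a=5/28 → 44.8.
Total e_ss = 44.8.

44.8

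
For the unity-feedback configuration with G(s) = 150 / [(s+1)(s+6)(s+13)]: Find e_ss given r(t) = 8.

52/19

System type = 0 (no poles at s=0).
K_p = lim_{s→0} G(s) = 150 / (1·6·13) = 25/13.
e_ss = 8/(1 + K_p) = 8/(38/13) = 52/19.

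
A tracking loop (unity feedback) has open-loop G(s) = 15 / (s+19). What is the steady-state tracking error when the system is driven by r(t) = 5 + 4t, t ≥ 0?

infinity

No free integrators in G(s): this is a type 0 system. Taking each input component in turn:
  • 5: e_ss = 5/(1+K_p) with K_p=15/19 → 95/34.
  • 4t: a type-0 system cannot track it, e_ss → ∞.
The unbounded component dominates.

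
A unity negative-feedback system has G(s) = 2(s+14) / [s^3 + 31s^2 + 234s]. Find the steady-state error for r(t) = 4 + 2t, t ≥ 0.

Factoring s from the denominator leaves a polynomial with constant term 234, so the system is type 1. By superposition:
  • 4: tracked with zero error.
  • 2t: e_ss = 2/K_v with K_v=14/117 → 117/7.
Total e_ss = 117/7.

117/7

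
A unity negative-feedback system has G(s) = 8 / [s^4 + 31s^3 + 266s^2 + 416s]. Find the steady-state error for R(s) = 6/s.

0

The denominator has no term below 416s — 1 pole at s=0, type 1.
A type-1 system has K_p = ∞, so it tracks a step input with zero steady-state error.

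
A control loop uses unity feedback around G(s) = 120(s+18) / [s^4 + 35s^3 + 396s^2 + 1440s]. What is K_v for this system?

Factoring s from the denominator leaves a polynomial with constant term 1440, so the system is type 1.
K_v = lim_{s→0} s·G(s) = 120·18 / 1440 = 1.5.

1.5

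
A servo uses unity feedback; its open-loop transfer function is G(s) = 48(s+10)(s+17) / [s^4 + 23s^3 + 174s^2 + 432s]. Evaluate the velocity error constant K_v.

170/9

The denominator has no term below 432s — 1 pole at s=0, type 1.
K_v = lim_{s→0} s·G(s) = 48·10·17 / 432 = 170/9.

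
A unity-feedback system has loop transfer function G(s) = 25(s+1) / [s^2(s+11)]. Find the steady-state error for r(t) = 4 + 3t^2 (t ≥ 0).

Two free integrators in G(s): this is a type 2 system. By superposition:
  • 4: tracked with zero error.
  • 3t^2: e_ss = 6/K_a with K_a=25/11 → 2.64.
Total e_ss = 2.64.

2.64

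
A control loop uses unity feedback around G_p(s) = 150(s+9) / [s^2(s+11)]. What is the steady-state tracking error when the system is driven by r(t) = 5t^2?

System type = 2 (two poles at s=0).
K_a = lim_{s→0} s^2·G_p(s) = 150·9 / (11) = 1350/11.
r(t) = 5t^2 gives R(s) = 10/s^3.
e_ss = 10/K_a = 10/(1350/11) = 11/135.

11/135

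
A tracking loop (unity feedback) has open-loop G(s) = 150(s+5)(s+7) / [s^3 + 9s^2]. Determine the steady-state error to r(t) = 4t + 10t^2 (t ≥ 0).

Lowest-order denominator term is 9s^2, so the open loop has 2 poles at the origin → type 2 system. By superposition:
  • 4t: tracked with zero error.
  • 10t^2: e_ss = 20/K_a with K_a=1750/3 → 6/175.
Total e_ss = 6/175.

6/175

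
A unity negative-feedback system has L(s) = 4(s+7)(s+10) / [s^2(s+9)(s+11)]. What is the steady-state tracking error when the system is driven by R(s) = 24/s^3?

297/35

The open loop has two poles at the origin → type 2 system.
K_a = lim_{s→0} s^2·L(s) = 4·7·10 / (9·11) = 280/99.
r(t) = 12t^2 gives R(s) = 24/s^3.
e_ss = 24/K_a = 24/(280/99) = 297/35.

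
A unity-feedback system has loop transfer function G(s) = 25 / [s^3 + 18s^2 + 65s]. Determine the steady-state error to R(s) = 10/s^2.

Lowest-order denominator term is 65s, so the open loop has 1 pole at the origin → type 1 system.
K_v = lim_{s→0} s·G(s) = 25 / 65 = 5/13.
e_ss = 10/K_v = 10/(5/13) = 26.

26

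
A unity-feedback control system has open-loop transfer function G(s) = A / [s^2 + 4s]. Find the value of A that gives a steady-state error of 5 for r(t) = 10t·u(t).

Factoring s from the denominator leaves a polynomial with constant term 4, so the system is type 1.
K_v = lim_{s→0} s·G(s) = A / 4 = 0.25·A.
e_ss = 10/K_v = 5 ⇒ K_v = 2 ⇒ A = 2/0.25 = 8.

8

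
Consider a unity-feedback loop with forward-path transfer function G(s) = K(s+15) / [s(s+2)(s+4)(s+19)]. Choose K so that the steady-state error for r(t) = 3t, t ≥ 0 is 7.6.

One free integrator in G(s): this is a type 1 system.
K_v = lim_{s→0} s·G(s) = K·15 / (2·4·19) = (15/152)·K.
e_ss = 3/K_v = 7.6 ⇒ K_v = 15/38 ⇒ K = (15/38)/(15/152) = 4.

4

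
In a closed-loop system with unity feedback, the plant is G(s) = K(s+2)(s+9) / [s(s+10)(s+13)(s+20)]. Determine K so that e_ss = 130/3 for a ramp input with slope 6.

The open loop has one pole at the origin → type 1 system.
K_v = lim_{s→0} s·G(s) = K·2·9 / (10·13·20) = (9/1300)·K.
e_ss = 6/K_v = 130/3 ⇒ K_v = 9/65 ⇒ K = (9/65)/(9/1300) = 20.

20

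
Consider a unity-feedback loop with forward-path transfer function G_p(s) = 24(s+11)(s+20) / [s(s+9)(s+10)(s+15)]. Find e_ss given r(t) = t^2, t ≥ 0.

System type = 1 (one pole at s=0).
K_a = lim_{s→0} s^2·G_p(s) = 0; the steady-state error to this parabolic input grows without bound.

infinity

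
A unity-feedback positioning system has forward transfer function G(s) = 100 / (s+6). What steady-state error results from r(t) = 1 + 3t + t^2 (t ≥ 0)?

System type = 0 (no poles at s=0). Treating each term separately:
  • 1: e_ss = 1/(1+K_p) with K_p=50/3 → 3/53.
  • 3t: a type-0 system cannot track it, e_ss → ∞.
  • t^2: a type-0 system cannot track it, e_ss → ∞.
The unbounded component dominates.

infinity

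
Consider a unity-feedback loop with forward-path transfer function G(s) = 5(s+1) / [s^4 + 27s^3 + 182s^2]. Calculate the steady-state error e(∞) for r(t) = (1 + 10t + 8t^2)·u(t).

582.4

Lowest-order denominator term is 182s^2, so the open loop has 2 poles at the origin → type 2 system. By superposition:
  • 1: tracked with zero error.
  • 10t: tracked with zero error.
  • 8t^2: e_ss = 16/K_a with K_a=5/182 → 582.4.
Total e_ss = 582.4.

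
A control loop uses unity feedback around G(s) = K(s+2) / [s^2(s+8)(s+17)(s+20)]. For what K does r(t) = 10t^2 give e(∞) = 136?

System type = 2 (two poles at s=0).
K_a = lim_{s→0} s^2·G(s) = K·2 / (8·17·20) = (1/1360)·K.
e_ss = 20/K_a = 136 ⇒ K_a = 5/34 ⇒ K = (5/34)/(1/1360) = 200.

200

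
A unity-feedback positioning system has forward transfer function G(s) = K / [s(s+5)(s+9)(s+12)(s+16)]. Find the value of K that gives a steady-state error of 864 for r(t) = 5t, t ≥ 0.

50

The open loop has one pole at the origin → type 1 system.
K_v = lim_{s→0} s·G(s) = K / (5·9·12·16) = (1/8640)·K.
e_ss = 5/K_v = 864 ⇒ K_v = 5/864 ⇒ K = (5/864)/(1/8640) = 50.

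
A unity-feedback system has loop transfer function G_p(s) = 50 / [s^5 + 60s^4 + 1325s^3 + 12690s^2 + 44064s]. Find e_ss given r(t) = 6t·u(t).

Lowest-order denominator term is 44064s, so the open loop has 1 pole at the origin → type 1 system.
K_v = lim_{s→0} s·G_p(s) = 50 / 44064 = 25/22032.
e_ss = 6/K_v = 6/(25/22032) = 5287.68.

5287.68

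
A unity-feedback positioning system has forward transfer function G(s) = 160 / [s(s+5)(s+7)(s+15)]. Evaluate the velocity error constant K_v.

32/105

The open loop has one pole at the origin → type 1 system.
K_v = lim_{s→0} s·G(s) = 160 / (5·7·15) = 32/105.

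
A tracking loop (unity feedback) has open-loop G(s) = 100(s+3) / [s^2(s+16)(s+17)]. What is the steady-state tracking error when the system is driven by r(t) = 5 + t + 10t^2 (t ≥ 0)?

The open loop has two poles at the origin → type 2 system. By superposition:
  • 5: tracked with zero error.
  • t: tracked with zero error.
  • 10t^2: e_ss = 20/K_a with K_a=75/68 → 272/15.
Total e_ss = 272/15.

272/15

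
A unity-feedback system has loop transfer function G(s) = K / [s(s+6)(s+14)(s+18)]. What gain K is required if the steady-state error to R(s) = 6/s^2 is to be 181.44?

One free integrator in G(s): this is a type 1 system.
K_v = lim_{s→0} s·G(s) = K / (6·14·18) = (1/1512)·K.
e_ss = 6/K_v = 181.44 ⇒ K_v = 25/756 ⇒ K = (25/756)/(1/1512) = 50.

50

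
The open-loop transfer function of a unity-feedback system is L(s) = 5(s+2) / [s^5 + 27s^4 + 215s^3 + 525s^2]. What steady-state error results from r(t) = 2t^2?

210

The denominator has no term below 525s^2 — 2 poles at s=0, type 2.
K_a = lim_{s→0} s^2·L(s) = 5·2 / 525 = 2/105.
r(t) = 2t^2 gives R(s) = 4/s^3.
e_ss = 4/K_a = 4/(2/105) = 210.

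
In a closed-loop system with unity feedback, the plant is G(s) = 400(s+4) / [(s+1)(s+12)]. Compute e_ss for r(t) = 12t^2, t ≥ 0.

infinity

System type = 0 (no poles at s=0).
K_a = lim_{s→0} s^2·G(s) = 0; the steady-state error to this parabolic input grows without bound.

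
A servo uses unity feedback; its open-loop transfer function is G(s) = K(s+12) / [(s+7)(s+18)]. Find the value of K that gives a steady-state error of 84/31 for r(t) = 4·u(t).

The open loop has no poles at the origin → type 0 system.
K_p = lim_{s→0} G(s) = K·12 / (7·18) = (2/21)·K.
e_ss = 4/(1 + K_p) = 84/31 ⇒ 1 + (2/21)·K = 31/21 ⇒ K = 5.

5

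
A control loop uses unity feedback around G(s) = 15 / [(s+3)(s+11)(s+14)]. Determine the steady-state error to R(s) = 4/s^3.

System type = 0 (no poles at s=0).
For a type-0 system K_a = 0, so e_ss to a parabolic input is unbounded.

infinity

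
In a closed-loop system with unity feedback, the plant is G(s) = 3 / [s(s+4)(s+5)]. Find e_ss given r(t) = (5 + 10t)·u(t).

The open loop has one pole at the origin → type 1 system. By superposition:
  • 5: tracked with zero error.
  • 10t: e_ss = 10/K_v with K_v=0.15 → 200/3.
Total e_ss = 200/3.

200/3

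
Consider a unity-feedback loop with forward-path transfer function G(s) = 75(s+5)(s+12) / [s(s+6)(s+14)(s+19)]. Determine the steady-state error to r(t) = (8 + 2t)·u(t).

266/375

System type = 1 (one pole at s=0). Taking each input component in turn:
  • 8: tracked with zero error.
  • 2t: e_ss = 2/K_v with K_v=375/133 → 266/375.
Total e_ss = 266/375.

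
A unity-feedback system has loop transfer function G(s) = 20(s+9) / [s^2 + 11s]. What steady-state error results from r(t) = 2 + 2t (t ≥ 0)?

11/90

Factoring s from the denominator leaves a polynomial with constant term 11, so the system is type 1. Taking each input component in turn:
  • 2: tracked with zero error.
  • 2t: e_ss = 2/K_v with K_v=180/11 → 11/90.
Total e_ss = 11/90.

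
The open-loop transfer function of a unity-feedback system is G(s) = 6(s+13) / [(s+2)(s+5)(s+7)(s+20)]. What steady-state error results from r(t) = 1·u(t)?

700/739

No free integrators in G(s): this is a type 0 system.
K_p = lim_{s→0} G(s) = 6·13 / (2·5·7·20) = 39/700.
e_ss = 1/(1 + K_p) = 1/(739/700) = 700/739.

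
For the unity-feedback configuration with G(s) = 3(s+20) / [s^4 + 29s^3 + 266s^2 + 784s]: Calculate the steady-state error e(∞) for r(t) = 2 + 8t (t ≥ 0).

The denominator has no term below 784s — 1 pole at s=0, type 1. Treating each term separately:
  • 2: tracked with zero error.
  • 8t: e_ss = 8/K_v with K_v=15/196 → 1568/15.
Total e_ss = 1568/15.

1568/15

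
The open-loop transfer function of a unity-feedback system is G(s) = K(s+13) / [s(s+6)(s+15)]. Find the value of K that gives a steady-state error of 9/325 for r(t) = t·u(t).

250

G(s) has one factor of s in the denominator, so the system is type 1.
K_v = lim_{s→0} s·G(s) = K·13 / (6·15) = (13/90)·K.
e_ss = 1/K_v = 9/325 ⇒ K_v = 325/9 ⇒ K = (325/9)/(13/90) = 250.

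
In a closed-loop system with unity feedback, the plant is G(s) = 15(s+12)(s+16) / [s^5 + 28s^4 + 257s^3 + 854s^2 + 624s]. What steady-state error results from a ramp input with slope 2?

13/30

The denominator has no term below 624s — 1 pole at s=0, type 1.
K_v = lim_{s→0} s·G(s) = 15·12·16 / 624 = 60/13.
e_ss = 2/K_v = 2/(60/13) = 13/30.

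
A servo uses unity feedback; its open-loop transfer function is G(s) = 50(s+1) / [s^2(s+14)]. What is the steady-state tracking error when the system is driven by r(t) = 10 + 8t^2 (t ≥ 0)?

4.48

The open loop has two poles at the origin → type 2 system. By superposition:
  • 10: tracked with zero error.
  • 8t^2: e_ss = 16/K_a with K_a=25/7 → 4.48.
Total e_ss = 4.48.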